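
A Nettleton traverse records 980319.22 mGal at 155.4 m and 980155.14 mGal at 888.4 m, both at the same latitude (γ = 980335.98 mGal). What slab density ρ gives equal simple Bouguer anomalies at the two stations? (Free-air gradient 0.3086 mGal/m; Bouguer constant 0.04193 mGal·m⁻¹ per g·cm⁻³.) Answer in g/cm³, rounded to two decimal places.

2.02

Δg_obs = 980155.14 − 980319.22 = -164.08 mGal over Δh = 888.4 − 155.4 = 733.0 m
Equal Bouguer anomalies ⇒ Δg_obs + (0.3086 − 0.04193ρ)·Δh = 0
0.3086 − 0.04193ρ = −Δg_obs/Δh = 0.22385
ρ = (0.3086 − 0.22385) / 0.04193 = 2.02 g/cm³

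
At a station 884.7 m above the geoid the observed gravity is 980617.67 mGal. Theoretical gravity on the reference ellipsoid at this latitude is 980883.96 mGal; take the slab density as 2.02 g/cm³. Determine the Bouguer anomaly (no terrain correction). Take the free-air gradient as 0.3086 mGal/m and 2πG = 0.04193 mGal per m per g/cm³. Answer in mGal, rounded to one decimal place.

Free-air correction = 0.3086 × 884.7 = 273.02 mGal
Free-air anomaly = 980617.67 − 980883.96 + (273.02) = 6.73 mGal
Bouguer slab correction = 0.04193 × 2.02 × 884.7 = 74.93 mGal
Simple Bouguer anomaly = 6.73 − (74.93) = -68.20 mGal

-68.2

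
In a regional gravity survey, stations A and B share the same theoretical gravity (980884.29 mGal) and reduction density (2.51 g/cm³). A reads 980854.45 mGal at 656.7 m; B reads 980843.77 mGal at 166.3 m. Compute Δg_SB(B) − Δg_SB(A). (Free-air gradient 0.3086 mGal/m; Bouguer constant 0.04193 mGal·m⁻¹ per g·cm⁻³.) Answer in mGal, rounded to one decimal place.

-110.4

Δg_SB(A) = 980854.45 − 980884.29 + 0.3086×656.7 − 0.04193×2.51×656.7 = 103.70 mGal
Δg_SB(B) = 980843.77 − 980884.29 + 0.3086×166.3 − 0.04193×2.51×166.3 = -6.70 mGal
Difference = -6.70 − (103.70) = -110.40 mGal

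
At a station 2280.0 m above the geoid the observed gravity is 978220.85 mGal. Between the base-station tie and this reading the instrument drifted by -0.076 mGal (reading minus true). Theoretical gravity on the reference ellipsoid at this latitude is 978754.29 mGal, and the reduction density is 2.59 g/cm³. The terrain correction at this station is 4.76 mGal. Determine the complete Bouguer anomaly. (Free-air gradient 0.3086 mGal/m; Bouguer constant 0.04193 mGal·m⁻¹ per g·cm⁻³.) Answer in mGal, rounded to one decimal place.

Drift-corrected reading = 978220.85 − (-0.076) = 978220.926 mGal
Free-air correction = 0.3086 × 2280.0 = 703.61 mGal
Free-air anomaly = 978220.926 − 978754.29 + (703.61) = 170.246 mGal
Bouguer slab correction = 0.04193 × 2.59 × 2280.0 = 247.61 mGal
Simple Bouguer anomaly = 170.246 − (247.61) = -77.364 mGal
Complete Bouguer anomaly = -77.364 + 4.76 = -72.604 mGal

-72.6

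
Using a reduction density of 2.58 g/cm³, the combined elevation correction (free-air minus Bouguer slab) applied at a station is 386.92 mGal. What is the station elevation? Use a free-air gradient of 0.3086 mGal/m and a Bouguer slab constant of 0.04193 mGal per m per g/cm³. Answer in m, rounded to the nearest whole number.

1931

Combined gradient = 0.3086 − 0.04193 × 2.58 = 0.2004206 mGal/m
h = 386.92 / 0.2004206 = 1930.54 m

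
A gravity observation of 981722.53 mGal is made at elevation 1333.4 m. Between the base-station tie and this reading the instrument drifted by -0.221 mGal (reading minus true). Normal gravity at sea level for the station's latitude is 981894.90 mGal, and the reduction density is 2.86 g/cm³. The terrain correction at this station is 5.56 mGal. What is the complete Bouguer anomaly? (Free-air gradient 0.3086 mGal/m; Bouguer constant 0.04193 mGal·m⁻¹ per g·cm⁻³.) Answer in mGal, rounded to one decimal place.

85.0

Drift-corrected reading = 981722.53 − (-0.221) = 981722.751 mGal
Free-air correction = 0.3086 × 1333.4 = 411.49 mGal
Free-air anomaly = 981722.751 − 981894.90 + (411.49) = 239.341 mGal
Bouguer slab correction = 0.04193 × 2.86 × 1333.4 = 159.90 mGal
Simple Bouguer anomaly = 239.341 − (159.90) = 79.441 mGal
Complete Bouguer anomaly = 79.441 + 5.56 = 85.001 mGal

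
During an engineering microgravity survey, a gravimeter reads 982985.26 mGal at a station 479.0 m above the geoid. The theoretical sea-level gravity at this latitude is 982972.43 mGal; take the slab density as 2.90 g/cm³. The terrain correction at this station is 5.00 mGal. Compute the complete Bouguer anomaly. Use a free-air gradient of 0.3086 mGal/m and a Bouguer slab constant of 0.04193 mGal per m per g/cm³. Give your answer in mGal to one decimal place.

107.4

Free-air correction = 0.3086 × 479.0 = 147.82 mGal
Free-air anomaly = 982985.26 − 982972.43 + (147.82) = 160.65 mGal
Bouguer slab correction = 0.04193 × 2.90 × 479.0 = 58.24 mGal
Simple Bouguer anomaly = 160.65 − (58.24) = 102.41 mGal
Complete Bouguer anomaly = 102.41 + 5.00 = 107.41 mGal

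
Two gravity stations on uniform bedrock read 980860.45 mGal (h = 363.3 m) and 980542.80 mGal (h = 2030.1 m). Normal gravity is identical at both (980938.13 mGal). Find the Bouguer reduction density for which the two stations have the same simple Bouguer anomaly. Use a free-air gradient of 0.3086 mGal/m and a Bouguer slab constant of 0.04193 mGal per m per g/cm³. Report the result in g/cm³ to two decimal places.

2.81

Δg_obs = 980542.80 − 980860.45 = -317.65 mGal over Δh = 2030.1 − 363.3 = 1666.8 m
Equal Bouguer anomalies ⇒ Δg_obs + (0.3086 − 0.04193ρ)·Δh = 0
0.3086 − 0.04193ρ = −Δg_obs/Δh = 0.19057
ρ = (0.3086 − 0.19057) / 0.04193 = 2.81 g/cm³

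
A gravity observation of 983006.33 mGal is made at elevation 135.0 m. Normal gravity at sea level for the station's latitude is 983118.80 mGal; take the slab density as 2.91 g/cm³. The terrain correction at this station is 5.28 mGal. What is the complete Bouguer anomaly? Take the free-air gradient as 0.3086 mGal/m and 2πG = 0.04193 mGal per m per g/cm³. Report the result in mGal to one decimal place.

-82.0

Free-air correction = 0.3086 × 135.0 = 41.66 mGal
Free-air anomaly = 983006.33 − 983118.80 + (41.66) = -70.81 mGal
Bouguer slab correction = 0.04193 × 2.91 × 135.0 = 16.47 mGal
Simple Bouguer anomaly = -70.81 − (16.47) = -87.28 mGal
Complete Bouguer anomaly = -87.28 + 5.28 = -82.00 mGal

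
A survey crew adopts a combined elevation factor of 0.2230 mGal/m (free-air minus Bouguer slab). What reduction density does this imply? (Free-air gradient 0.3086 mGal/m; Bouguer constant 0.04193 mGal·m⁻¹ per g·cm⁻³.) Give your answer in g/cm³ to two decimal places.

2.04

0.2230 = 0.3086 − 0.04193 × ρ
ρ = (0.3086 − 0.2230) / 0.04193 = 2.04 g/cm³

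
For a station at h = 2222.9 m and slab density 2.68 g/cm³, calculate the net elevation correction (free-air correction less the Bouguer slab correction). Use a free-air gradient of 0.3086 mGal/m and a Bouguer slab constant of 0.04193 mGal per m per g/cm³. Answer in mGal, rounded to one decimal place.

Combined gradient = 0.3086 − 0.04193 × 2.68 = 0.1962276 mGal/m
Combined elevation correction = 0.1962276 × 2222.9 = 436.2 mGal

436.2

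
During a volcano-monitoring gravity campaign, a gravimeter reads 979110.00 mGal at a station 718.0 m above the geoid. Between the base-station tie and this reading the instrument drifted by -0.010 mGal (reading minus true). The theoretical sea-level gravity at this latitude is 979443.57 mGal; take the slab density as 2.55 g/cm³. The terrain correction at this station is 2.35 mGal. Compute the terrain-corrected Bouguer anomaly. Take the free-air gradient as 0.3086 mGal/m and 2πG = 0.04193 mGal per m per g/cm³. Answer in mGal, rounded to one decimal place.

-186.4

Drift-corrected reading = 979110.00 − (-0.010) = 979110.010 mGal
Free-air correction = 0.3086 × 718.0 = 221.57 mGal
Free-air anomaly = 979110.010 − 979443.57 + (221.57) = -111.990 mGal
Bouguer slab correction = 0.04193 × 2.55 × 718.0 = 76.77 mGal
Simple Bouguer anomaly = -111.990 − (76.77) = -188.760 mGal
Complete Bouguer anomaly = -188.760 + 2.35 = -186.410 mGal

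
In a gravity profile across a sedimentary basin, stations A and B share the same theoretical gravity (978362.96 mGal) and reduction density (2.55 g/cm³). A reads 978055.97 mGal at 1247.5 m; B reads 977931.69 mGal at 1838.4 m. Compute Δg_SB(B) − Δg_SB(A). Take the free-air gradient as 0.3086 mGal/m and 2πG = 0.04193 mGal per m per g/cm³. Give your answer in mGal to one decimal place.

-5.1

Δg_SB(A) = 978055.97 − 978362.96 + 0.3086×1247.5 − 0.04193×2.55×1247.5 = -55.40 mGal
Δg_SB(B) = 977931.69 − 978362.96 + 0.3086×1838.4 − 0.04193×2.55×1838.4 = -60.50 mGal
Difference = -60.50 − (-55.40) = -5.10 mGal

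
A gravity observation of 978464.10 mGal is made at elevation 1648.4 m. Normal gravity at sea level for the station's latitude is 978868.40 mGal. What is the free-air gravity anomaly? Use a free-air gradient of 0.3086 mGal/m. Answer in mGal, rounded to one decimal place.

Free-air correction = 0.3086 × 1648.4 = 508.70 mGal
Free-air anomaly = 978464.10 − 978868.40 + (508.70) = 104.40 mGal

104.4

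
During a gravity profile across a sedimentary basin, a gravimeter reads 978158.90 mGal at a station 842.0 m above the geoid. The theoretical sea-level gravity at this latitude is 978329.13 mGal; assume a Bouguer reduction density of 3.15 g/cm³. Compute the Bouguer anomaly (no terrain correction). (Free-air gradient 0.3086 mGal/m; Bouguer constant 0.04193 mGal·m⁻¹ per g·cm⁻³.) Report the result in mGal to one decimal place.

Free-air correction = 0.3086 × 842.0 = 259.84 mGal
Free-air anomaly = 978158.90 − 978329.13 + (259.84) = 89.61 mGal
Bouguer slab correction = 0.04193 × 3.15 × 842.0 = 111.21 mGal
Simple Bouguer anomaly = 89.61 − (111.21) = -21.60 mGal

-21.6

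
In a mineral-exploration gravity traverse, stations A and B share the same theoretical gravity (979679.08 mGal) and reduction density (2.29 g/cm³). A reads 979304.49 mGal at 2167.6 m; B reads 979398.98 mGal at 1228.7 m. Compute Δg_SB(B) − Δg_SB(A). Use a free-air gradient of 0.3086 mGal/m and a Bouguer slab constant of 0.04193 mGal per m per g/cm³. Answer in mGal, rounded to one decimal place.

-105.1

Δg_SB(A) = 979304.49 − 979679.08 + 0.3086×2167.6 − 0.04193×2.29×2167.6 = 86.20 mGal
Δg_SB(B) = 979398.98 − 979679.08 + 0.3086×1228.7 − 0.04193×2.29×1228.7 = -18.90 mGal
Difference = -18.90 − (86.20) = -105.10 mGal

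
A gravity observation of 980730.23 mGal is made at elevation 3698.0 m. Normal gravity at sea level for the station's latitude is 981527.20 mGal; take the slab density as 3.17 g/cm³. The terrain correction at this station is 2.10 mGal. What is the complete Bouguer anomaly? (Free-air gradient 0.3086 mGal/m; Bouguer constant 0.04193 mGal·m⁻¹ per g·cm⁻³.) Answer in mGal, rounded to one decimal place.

-145.2

Free-air correction = 0.3086 × 3698.0 = 1141.20 mGal
Free-air anomaly = 980730.23 − 981527.20 + (1141.20) = 344.23 mGal
Bouguer slab correction = 0.04193 × 3.17 × 3698.0 = 491.53 mGal
Simple Bouguer anomaly = 344.23 − (491.53) = -147.30 mGal
Complete Bouguer anomaly = -147.30 + 2.10 = -145.20 mGal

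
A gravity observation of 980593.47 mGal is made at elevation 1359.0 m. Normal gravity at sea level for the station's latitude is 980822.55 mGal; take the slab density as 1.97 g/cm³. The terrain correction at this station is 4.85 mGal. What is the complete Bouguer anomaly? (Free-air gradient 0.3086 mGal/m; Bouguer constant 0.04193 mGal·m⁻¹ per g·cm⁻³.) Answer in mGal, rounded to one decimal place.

82.9

Free-air correction = 0.3086 × 1359.0 = 419.39 mGal
Free-air anomaly = 980593.47 − 980822.55 + (419.39) = 190.31 mGal
Bouguer slab correction = 0.04193 × 1.97 × 1359.0 = 112.26 mGal
Simple Bouguer anomaly = 190.31 − (112.26) = 78.05 mGal
Complete Bouguer anomaly = 78.05 + 4.85 = 82.90 mGal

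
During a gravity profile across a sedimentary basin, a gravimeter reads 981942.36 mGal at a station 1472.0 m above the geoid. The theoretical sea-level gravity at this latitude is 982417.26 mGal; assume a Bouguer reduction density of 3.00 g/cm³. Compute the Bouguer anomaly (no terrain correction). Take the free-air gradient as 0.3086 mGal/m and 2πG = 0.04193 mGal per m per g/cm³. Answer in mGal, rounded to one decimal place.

Free-air correction = 0.3086 × 1472.0 = 454.26 mGal
Free-air anomaly = 981942.36 − 982417.26 + (454.26) = -20.64 mGal
Bouguer slab correction = 0.04193 × 3.00 × 1472.0 = 185.16 mGal
Simple Bouguer anomaly = -20.64 − (185.16) = -205.80 mGal

-205.8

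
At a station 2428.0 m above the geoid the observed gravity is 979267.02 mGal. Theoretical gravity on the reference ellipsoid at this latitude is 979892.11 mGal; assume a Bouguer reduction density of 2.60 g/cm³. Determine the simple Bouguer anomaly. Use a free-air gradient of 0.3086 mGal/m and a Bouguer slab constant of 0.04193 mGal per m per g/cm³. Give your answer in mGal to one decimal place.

-140.5

Free-air correction = 0.3086 × 2428.0 = 749.28 mGal
Free-air anomaly = 979267.02 − 979892.11 + (749.28) = 124.19 mGal
Bouguer slab correction = 0.04193 × 2.60 × 2428.0 = 264.70 mGal
Simple Bouguer anomaly = 124.19 − (264.70) = -140.51 mGal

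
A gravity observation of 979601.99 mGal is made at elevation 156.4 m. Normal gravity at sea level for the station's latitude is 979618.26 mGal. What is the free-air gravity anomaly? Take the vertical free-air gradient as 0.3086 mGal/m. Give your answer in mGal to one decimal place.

Free-air correction = 0.3086 × 156.4 = 48.27 mGal
Free-air anomaly = 979601.99 − 979618.26 + (48.27) = 32.00 mGal

32.0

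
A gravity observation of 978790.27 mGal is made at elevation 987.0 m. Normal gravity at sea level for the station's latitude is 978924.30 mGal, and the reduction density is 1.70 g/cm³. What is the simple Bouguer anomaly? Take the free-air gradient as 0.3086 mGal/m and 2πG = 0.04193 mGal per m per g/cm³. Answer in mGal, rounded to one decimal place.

Free-air correction = 0.3086 × 987.0 = 304.59 mGal
Free-air anomaly = 978790.27 − 978924.30 + (304.59) = 170.56 mGal
Bouguer slab correction = 0.04193 × 1.70 × 987.0 = 70.35 mGal
Simple Bouguer anomaly = 170.56 − (70.35) = 100.21 mGal

100.2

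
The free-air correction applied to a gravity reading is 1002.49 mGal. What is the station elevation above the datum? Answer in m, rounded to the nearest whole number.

h = 1002.49 / 0.3086 = 3248.51 m

3249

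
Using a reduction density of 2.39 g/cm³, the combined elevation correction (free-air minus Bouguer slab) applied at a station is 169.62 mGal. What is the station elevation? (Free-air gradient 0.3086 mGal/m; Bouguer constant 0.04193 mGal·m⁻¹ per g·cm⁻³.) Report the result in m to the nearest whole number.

Combined gradient = 0.3086 − 0.04193 × 2.39 = 0.2083873 mGal/m
h = 169.62 / 0.2083873 = 813.97 m

814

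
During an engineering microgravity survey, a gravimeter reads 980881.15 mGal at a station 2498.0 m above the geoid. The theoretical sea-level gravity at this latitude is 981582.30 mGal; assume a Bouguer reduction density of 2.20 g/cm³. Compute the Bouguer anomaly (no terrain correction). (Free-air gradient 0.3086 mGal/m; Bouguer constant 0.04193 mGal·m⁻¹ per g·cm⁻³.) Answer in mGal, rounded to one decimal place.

-160.7

Free-air correction = 0.3086 × 2498.0 = 770.88 mGal
Free-air anomaly = 980881.15 − 981582.30 + (770.88) = 69.73 mGal
Bouguer slab correction = 0.04193 × 2.20 × 2498.0 = 230.43 mGal
Simple Bouguer anomaly = 69.73 − (230.43) = -160.70 mGal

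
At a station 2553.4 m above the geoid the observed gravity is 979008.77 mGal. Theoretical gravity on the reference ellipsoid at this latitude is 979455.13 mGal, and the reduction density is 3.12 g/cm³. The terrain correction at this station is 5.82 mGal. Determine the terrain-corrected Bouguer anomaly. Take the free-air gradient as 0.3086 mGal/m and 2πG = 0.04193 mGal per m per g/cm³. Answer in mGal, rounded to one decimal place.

Free-air correction = 0.3086 × 2553.4 = 787.98 mGal
Free-air anomaly = 979008.77 − 979455.13 + (787.98) = 341.62 mGal
Bouguer slab correction = 0.04193 × 3.12 × 2553.4 = 334.04 mGal
Simple Bouguer anomaly = 341.62 − (334.04) = 7.58 mGal
Complete Bouguer anomaly = 7.58 + 5.82 = 13.40 mGal

13.4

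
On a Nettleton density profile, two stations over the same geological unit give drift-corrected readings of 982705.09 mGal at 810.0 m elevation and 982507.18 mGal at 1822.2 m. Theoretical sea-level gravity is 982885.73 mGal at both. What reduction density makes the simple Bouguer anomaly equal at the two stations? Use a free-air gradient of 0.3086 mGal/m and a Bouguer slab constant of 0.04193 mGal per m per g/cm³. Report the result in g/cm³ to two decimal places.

Δg_obs = 982507.18 − 982705.09 = -197.91 mGal over Δh = 1822.2 − 810.0 = 1012.2 m
Equal Bouguer anomalies ⇒ Δg_obs + (0.3086 − 0.04193ρ)·Δh = 0
0.3086 − 0.04193ρ = −Δg_obs/Δh = 0.19552
ρ = (0.3086 − 0.19552) / 0.04193 = 2.70 g/cm³

2.70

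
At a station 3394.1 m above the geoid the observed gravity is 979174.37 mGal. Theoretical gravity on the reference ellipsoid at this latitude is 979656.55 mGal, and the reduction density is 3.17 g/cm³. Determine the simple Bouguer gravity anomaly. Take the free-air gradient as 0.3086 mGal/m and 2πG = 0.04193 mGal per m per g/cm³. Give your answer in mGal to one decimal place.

Free-air correction = 0.3086 × 3394.1 = 1047.42 mGal
Free-air anomaly = 979174.37 − 979656.55 + (1047.42) = 565.24 mGal
Bouguer slab correction = 0.04193 × 3.17 × 3394.1 = 451.14 mGal
Simple Bouguer anomaly = 565.24 − (451.14) = 114.10 mGal

114.1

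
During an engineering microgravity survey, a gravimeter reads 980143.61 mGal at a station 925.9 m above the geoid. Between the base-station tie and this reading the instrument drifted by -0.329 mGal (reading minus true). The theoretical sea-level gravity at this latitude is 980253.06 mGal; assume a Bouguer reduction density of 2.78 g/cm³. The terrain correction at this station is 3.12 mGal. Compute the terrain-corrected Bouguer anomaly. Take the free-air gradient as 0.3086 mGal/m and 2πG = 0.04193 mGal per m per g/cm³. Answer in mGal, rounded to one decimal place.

71.8

Drift-corrected reading = 980143.61 − (-0.329) = 980143.939 mGal
Free-air correction = 0.3086 × 925.9 = 285.73 mGal
Free-air anomaly = 980143.939 − 980253.06 + (285.73) = 176.609 mGal
Bouguer slab correction = 0.04193 × 2.78 × 925.9 = 107.93 mGal
Simple Bouguer anomaly = 176.609 − (107.93) = 68.679 mGal
Complete Bouguer anomaly = 68.679 + 3.12 = 71.799 mGal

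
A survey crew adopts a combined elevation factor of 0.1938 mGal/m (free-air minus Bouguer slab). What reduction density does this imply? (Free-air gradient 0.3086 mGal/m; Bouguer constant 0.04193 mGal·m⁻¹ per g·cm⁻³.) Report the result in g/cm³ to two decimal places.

2.74

0.1938 = 0.3086 − 0.04193 × ρ
ρ = (0.3086 − 0.1938) / 0.04193 = 2.74 g/cm³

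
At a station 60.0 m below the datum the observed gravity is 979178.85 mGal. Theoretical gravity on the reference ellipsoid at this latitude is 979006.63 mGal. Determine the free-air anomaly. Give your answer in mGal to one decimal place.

153.7

Free-air correction = 0.3086 × -60.0 = -18.52 mGal
Free-air anomaly = 979178.85 − 979006.63 + (-18.52) = 153.70 mGal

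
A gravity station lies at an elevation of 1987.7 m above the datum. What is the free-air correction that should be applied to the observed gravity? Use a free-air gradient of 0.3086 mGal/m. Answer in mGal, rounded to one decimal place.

Free-air correction = 0.3086 × 1987.7 = 613.4 mGal

613.4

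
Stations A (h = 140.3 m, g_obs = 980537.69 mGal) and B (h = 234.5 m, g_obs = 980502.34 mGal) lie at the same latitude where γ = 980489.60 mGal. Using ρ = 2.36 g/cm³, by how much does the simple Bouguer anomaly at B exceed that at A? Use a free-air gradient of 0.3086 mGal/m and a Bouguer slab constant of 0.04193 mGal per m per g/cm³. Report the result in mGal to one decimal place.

-15.6

Δg_SB(A) = 980537.69 − 980489.60 + 0.3086×140.3 − 0.04193×2.36×140.3 = 77.50 mGal
Δg_SB(B) = 980502.34 − 980489.60 + 0.3086×234.5 − 0.04193×2.36×234.5 = 61.90 mGal
Difference = 61.90 − (77.50) = -15.60 mGal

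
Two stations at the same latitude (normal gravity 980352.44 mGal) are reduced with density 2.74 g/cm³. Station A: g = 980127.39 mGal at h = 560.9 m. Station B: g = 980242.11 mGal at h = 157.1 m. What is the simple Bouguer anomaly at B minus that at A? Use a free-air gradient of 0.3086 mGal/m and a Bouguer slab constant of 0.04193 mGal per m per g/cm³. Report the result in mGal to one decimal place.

Δg_SB(A) = 980127.39 − 980352.44 + 0.3086×560.9 − 0.04193×2.74×560.9 = -116.40 mGal
Δg_SB(B) = 980242.11 − 980352.44 + 0.3086×157.1 − 0.04193×2.74×157.1 = -79.90 mGal
Difference = -79.90 − (-116.40) = 36.50 mGal

36.5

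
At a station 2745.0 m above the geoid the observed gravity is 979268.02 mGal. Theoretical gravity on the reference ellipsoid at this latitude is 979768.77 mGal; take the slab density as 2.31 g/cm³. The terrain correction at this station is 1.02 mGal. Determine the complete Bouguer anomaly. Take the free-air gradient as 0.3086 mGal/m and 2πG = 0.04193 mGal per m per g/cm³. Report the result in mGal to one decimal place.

81.5

Free-air correction = 0.3086 × 2745.0 = 847.11 mGal
Free-air anomaly = 979268.02 − 979768.77 + (847.11) = 346.36 mGal
Bouguer slab correction = 0.04193 × 2.31 × 2745.0 = 265.88 mGal
Simple Bouguer anomaly = 346.36 − (265.88) = 80.48 mGal
Complete Bouguer anomaly = 80.48 + 1.02 = 81.50 mGal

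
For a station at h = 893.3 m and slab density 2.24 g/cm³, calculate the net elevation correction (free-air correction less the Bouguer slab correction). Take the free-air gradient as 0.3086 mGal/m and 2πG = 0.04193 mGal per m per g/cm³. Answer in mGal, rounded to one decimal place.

191.8

Combined gradient = 0.3086 − 0.04193 × 2.24 = 0.2146768 mGal/m
Combined elevation correction = 0.2146768 × 893.3 = 191.8 mGal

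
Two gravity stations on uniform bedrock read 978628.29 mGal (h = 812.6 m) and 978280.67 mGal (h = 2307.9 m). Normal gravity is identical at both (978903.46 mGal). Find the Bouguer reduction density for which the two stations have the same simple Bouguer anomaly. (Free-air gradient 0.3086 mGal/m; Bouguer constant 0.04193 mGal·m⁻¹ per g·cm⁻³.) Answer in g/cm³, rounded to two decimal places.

1.82

Δg_obs = 978280.67 − 978628.29 = -347.62 mGal over Δh = 2307.9 − 812.6 = 1495.3 m
Equal Bouguer anomalies ⇒ Δg_obs + (0.3086 − 0.04193ρ)·Δh = 0
0.3086 − 0.04193ρ = −Δg_obs/Δh = 0.23248
ρ = (0.3086 − 0.23248) / 0.04193 = 1.82 g/cm³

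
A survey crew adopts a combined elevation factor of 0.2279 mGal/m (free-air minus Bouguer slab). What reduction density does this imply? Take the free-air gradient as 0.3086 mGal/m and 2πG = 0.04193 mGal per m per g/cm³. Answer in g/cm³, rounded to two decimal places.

1.92

0.2279 = 0.3086 − 0.04193 × ρ
ρ = (0.3086 − 0.2279) / 0.04193 = 1.92 g/cm³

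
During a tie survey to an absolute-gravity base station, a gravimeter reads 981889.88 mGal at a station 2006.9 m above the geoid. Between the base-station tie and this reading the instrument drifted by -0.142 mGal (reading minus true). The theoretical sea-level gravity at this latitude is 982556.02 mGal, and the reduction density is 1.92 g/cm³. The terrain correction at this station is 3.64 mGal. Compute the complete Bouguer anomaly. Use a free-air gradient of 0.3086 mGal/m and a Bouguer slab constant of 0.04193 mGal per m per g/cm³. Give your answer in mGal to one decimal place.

Drift-corrected reading = 981889.88 − (-0.142) = 981890.022 mGal
Free-air correction = 0.3086 × 2006.9 = 619.33 mGal
Free-air anomaly = 981890.022 − 982556.02 + (619.33) = -46.668 mGal
Bouguer slab correction = 0.04193 × 1.92 × 2006.9 = 161.57 mGal
Simple Bouguer anomaly = -46.668 − (161.57) = -208.238 mGal
Complete Bouguer anomaly = -208.238 + 3.64 = -204.598 mGal

-204.6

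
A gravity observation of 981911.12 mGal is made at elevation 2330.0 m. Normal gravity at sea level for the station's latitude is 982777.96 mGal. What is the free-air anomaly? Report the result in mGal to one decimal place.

Free-air correction = 0.3086 × 2330.0 = 719.04 mGal
Free-air anomaly = 981911.12 − 982777.96 + (719.04) = -147.80 mGal

-147.8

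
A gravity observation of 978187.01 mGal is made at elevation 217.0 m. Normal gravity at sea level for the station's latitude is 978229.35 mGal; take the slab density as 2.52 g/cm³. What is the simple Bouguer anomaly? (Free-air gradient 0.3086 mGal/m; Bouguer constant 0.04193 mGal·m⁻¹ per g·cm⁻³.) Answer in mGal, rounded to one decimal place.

1.7

Free-air correction = 0.3086 × 217.0 = 66.97 mGal
Free-air anomaly = 978187.01 − 978229.35 + (66.97) = 24.63 mGal
Bouguer slab correction = 0.04193 × 2.52 × 217.0 = 22.93 mGal
Simple Bouguer anomaly = 24.63 − (22.93) = 1.70 mGal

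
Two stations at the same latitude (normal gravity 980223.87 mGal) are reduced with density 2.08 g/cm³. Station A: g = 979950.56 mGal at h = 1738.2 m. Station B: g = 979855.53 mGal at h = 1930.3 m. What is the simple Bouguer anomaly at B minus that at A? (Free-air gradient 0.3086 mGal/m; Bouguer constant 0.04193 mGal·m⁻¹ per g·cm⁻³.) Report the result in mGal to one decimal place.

Δg_SB(A) = 979950.56 − 980223.87 + 0.3086×1738.2 − 0.04193×2.08×1738.2 = 111.50 mGal
Δg_SB(B) = 979855.53 − 980223.87 + 0.3086×1930.3 − 0.04193×2.08×1930.3 = 59.00 mGal
Difference = 59.00 − (111.50) = -52.50 mGal

-52.5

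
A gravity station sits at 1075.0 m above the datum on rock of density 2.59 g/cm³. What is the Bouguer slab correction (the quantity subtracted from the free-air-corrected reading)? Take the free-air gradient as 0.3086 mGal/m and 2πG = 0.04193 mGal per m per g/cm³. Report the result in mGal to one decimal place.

Bouguer slab correction = 0.04193 × 2.59 × 1075.0 = 116.7 mGal

116.7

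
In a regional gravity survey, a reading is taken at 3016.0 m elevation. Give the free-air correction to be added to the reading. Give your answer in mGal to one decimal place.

Free-air correction = 0.3086 × 3016.0 = 930.7 mGal

930.7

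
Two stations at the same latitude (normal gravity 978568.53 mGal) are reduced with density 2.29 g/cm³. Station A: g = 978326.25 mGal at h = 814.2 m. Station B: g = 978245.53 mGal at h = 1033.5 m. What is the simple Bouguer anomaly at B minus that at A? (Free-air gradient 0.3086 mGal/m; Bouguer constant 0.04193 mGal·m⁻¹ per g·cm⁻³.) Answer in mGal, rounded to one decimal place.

-34.1

Δg_SB(A) = 978326.25 − 978568.53 + 0.3086×814.2 − 0.04193×2.29×814.2 = -69.20 mGal
Δg_SB(B) = 978245.53 − 978568.53 + 0.3086×1033.5 − 0.04193×2.29×1033.5 = -103.30 mGal
Difference = -103.30 − (-69.20) = -34.10 mGal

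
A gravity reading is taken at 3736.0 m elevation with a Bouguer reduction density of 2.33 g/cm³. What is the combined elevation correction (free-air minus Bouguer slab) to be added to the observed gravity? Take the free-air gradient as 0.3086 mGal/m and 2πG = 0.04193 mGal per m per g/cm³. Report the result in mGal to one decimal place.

Combined gradient = 0.3086 − 0.04193 × 2.33 = 0.2109031 mGal/m
Combined elevation correction = 0.2109031 × 3736.0 = 787.9 mGal

787.9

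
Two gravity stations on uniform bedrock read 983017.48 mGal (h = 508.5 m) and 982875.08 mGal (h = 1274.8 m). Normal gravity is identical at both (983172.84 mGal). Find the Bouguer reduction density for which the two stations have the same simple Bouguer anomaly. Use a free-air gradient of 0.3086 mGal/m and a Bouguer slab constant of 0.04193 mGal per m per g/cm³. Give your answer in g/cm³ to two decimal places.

2.93

Δg_obs = 982875.08 − 983017.48 = -142.40 mGal over Δh = 1274.8 − 508.5 = 766.3 m
Equal Bouguer anomalies ⇒ Δg_obs + (0.3086 − 0.04193ρ)·Δh = 0
0.3086 − 0.04193ρ = −Δg_obs/Δh = 0.18583
ρ = (0.3086 − 0.18583) / 0.04193 = 2.93 g/cm³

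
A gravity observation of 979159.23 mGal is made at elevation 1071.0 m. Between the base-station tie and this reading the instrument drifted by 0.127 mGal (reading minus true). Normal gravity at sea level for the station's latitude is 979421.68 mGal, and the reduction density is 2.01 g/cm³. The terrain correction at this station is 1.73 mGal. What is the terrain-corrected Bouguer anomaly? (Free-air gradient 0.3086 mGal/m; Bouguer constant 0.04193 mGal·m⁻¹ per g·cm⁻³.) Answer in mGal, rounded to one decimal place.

Drift-corrected reading = 979159.23 − (0.127) = 979159.103 mGal
Free-air correction = 0.3086 × 1071.0 = 330.51 mGal
Free-air anomaly = 979159.103 − 979421.68 + (330.51) = 67.933 mGal
Bouguer slab correction = 0.04193 × 2.01 × 1071.0 = 90.26 mGal
Simple Bouguer anomaly = 67.933 − (90.26) = -22.327 mGal
Complete Bouguer anomaly = -22.327 + 1.73 = -20.597 mGal

-20.6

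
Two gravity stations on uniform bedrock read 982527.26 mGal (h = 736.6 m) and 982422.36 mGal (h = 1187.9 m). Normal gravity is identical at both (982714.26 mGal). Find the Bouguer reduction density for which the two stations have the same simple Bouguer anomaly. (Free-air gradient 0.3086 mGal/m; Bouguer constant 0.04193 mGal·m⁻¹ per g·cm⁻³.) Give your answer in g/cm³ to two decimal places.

Δg_obs = 982422.36 − 982527.26 = -104.90 mGal over Δh = 1187.9 − 736.6 = 451.3 m
Equal Bouguer anomalies ⇒ Δg_obs + (0.3086 − 0.04193ρ)·Δh = 0
0.3086 − 0.04193ρ = −Δg_obs/Δh = 0.23244
ρ = (0.3086 − 0.23244) / 0.04193 = 1.82 g/cm³

1.82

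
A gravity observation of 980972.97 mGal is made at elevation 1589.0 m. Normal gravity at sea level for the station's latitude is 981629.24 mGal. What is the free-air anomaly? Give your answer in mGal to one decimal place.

-165.9

Free-air correction = 0.3086 × 1589.0 = 490.37 mGal
Free-air anomaly = 980972.97 − 981629.24 + (490.37) = -165.90 mGal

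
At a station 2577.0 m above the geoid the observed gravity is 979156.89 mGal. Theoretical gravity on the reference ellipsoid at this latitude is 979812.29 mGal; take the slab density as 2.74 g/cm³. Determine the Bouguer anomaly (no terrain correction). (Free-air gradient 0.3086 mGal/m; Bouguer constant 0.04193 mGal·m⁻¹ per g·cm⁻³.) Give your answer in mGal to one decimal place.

Free-air correction = 0.3086 × 2577.0 = 795.26 mGal
Free-air anomaly = 979156.89 − 979812.29 + (795.26) = 139.86 mGal
Bouguer slab correction = 0.04193 × 2.74 × 2577.0 = 296.07 mGal
Simple Bouguer anomaly = 139.86 − (296.07) = -156.21 mGal

-156.2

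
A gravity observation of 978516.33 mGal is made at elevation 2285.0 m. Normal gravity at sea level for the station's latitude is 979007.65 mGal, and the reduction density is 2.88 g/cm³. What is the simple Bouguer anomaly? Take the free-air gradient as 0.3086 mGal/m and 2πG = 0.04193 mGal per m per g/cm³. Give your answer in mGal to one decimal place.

Free-air correction = 0.3086 × 2285.0 = 705.15 mGal
Free-air anomaly = 978516.33 − 979007.65 + (705.15) = 213.83 mGal
Bouguer slab correction = 0.04193 × 2.88 × 2285.0 = 275.93 mGal
Simple Bouguer anomaly = 213.83 − (275.93) = -62.10 mGal

-62.1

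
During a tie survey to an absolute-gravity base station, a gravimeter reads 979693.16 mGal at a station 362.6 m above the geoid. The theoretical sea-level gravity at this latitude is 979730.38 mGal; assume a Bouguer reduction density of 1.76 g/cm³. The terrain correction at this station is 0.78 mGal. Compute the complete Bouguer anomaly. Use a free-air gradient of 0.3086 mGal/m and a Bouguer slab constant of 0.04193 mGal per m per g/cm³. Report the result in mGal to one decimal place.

48.7

Free-air correction = 0.3086 × 362.6 = 111.90 mGal
Free-air anomaly = 979693.16 − 979730.38 + (111.90) = 74.68 mGal
Bouguer slab correction = 0.04193 × 1.76 × 362.6 = 26.76 mGal
Simple Bouguer anomaly = 74.68 − (26.76) = 47.92 mGal
Complete Bouguer anomaly = 47.92 + 0.78 = 48.70 mGal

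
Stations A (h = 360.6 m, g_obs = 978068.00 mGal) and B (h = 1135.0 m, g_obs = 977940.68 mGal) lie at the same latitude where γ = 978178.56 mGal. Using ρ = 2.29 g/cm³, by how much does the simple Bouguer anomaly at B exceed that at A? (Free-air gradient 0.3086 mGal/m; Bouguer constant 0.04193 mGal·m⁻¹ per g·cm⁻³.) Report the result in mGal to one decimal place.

Δg_SB(A) = 978068.00 − 978178.56 + 0.3086×360.6 − 0.04193×2.29×360.6 = -33.90 mGal
Δg_SB(B) = 977940.68 − 978178.56 + 0.3086×1135.0 − 0.04193×2.29×1135.0 = 3.40 mGal
Difference = 3.40 − (-33.90) = 37.30 mGal

37.3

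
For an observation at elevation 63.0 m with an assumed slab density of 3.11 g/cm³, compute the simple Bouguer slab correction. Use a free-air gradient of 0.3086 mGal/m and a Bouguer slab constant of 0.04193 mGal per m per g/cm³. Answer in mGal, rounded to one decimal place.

8.2

Bouguer slab correction = 0.04193 × 3.11 × 63.0 = 8.2 mGal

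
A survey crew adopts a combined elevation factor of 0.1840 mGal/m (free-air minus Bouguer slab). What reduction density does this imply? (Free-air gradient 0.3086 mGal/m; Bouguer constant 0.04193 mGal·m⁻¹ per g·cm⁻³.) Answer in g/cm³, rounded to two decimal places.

2.97

0.1840 = 0.3086 − 0.04193 × ρ
ρ = (0.3086 − 0.1840) / 0.04193 = 2.97 g/cm³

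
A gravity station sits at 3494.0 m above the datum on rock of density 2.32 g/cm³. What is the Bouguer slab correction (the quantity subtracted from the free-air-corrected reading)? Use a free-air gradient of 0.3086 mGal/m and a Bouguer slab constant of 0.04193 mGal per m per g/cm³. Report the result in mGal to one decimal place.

339.9

Bouguer slab correction = 0.04193 × 2.32 × 3494.0 = 339.9 mGal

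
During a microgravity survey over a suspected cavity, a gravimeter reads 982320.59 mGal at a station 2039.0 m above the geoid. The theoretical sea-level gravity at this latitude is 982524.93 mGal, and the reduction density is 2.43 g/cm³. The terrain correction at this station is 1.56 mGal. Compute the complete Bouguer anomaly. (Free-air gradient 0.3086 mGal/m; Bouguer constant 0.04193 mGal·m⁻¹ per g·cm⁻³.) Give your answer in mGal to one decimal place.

Free-air correction = 0.3086 × 2039.0 = 629.24 mGal
Free-air anomaly = 982320.59 − 982524.93 + (629.24) = 424.90 mGal
Bouguer slab correction = 0.04193 × 2.43 × 2039.0 = 207.75 mGal
Simple Bouguer anomaly = 424.90 − (207.75) = 217.15 mGal
Complete Bouguer anomaly = 217.15 + 1.56 = 218.71 mGal

218.7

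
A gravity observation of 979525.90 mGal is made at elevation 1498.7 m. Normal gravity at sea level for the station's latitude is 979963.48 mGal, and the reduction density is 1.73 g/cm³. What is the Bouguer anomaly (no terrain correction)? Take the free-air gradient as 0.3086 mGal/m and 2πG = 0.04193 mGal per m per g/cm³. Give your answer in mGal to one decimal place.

Free-air correction = 0.3086 × 1498.7 = 462.50 mGal
Free-air anomaly = 979525.90 − 979963.48 + (462.50) = 24.92 mGal
Bouguer slab correction = 0.04193 × 1.73 × 1498.7 = 108.71 mGal
Simple Bouguer anomaly = 24.92 − (108.71) = -83.79 mGal

-83.8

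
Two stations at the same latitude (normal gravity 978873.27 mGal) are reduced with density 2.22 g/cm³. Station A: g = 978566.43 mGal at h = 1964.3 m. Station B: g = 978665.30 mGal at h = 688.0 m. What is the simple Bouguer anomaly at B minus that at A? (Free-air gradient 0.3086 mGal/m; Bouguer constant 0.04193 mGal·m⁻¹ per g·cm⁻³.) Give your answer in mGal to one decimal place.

Δg_SB(A) = 978566.43 − 978873.27 + 0.3086×1964.3 − 0.04193×2.22×1964.3 = 116.50 mGal
Δg_SB(B) = 978665.30 − 978873.27 + 0.3086×688.0 − 0.04193×2.22×688.0 = -59.70 mGal
Difference = -59.70 − (116.50) = -176.20 mGal

-176.2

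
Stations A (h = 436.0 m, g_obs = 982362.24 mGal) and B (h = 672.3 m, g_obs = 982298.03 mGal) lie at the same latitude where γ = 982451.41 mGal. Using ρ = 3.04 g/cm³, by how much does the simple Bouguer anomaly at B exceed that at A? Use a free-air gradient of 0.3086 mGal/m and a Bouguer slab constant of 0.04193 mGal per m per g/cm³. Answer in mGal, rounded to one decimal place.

-21.4

Δg_SB(A) = 982362.24 − 982451.41 + 0.3086×436.0 − 0.04193×3.04×436.0 = -10.20 mGal
Δg_SB(B) = 982298.03 − 982451.41 + 0.3086×672.3 − 0.04193×3.04×672.3 = -31.60 mGal
Difference = -31.60 − (-10.20) = -21.40 mGal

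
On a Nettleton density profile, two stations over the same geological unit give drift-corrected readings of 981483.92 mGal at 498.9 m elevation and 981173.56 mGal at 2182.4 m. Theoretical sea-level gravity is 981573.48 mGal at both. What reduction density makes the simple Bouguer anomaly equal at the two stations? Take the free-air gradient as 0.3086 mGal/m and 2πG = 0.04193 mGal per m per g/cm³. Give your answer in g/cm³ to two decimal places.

Δg_obs = 981173.56 − 981483.92 = -310.36 mGal over Δh = 2182.4 − 498.9 = 1683.5 m
Equal Bouguer anomalies ⇒ Δg_obs + (0.3086 − 0.04193ρ)·Δh = 0
0.3086 − 0.04193ρ = −Δg_obs/Δh = 0.18435
ρ = (0.3086 − 0.18435) / 0.04193 = 2.96 g/cm³

2.96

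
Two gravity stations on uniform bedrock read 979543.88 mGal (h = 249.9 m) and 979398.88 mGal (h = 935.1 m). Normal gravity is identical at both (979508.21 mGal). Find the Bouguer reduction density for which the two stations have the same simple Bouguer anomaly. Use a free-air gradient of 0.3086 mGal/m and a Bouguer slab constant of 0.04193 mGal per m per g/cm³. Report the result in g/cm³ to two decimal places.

2.31

Δg_obs = 979398.88 − 979543.88 = -145.00 mGal over Δh = 935.1 − 249.9 = 685.2 m
Equal Bouguer anomalies ⇒ Δg_obs + (0.3086 − 0.04193ρ)·Δh = 0
0.3086 − 0.04193ρ = −Δg_obs/Δh = 0.21162
ρ = (0.3086 − 0.21162) / 0.04193 = 2.31 g/cm³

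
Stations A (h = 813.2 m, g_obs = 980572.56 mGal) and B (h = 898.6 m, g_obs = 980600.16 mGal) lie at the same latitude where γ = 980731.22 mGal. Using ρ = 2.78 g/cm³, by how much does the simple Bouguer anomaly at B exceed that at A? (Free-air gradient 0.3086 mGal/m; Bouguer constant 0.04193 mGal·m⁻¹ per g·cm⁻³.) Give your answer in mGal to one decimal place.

Δg_SB(A) = 980572.56 − 980731.22 + 0.3086×813.2 − 0.04193×2.78×813.2 = -2.50 mGal
Δg_SB(B) = 980600.16 − 980731.22 + 0.3086×898.6 − 0.04193×2.78×898.6 = 41.50 mGal
Difference = 41.50 − (-2.50) = 44.00 mGal

44.0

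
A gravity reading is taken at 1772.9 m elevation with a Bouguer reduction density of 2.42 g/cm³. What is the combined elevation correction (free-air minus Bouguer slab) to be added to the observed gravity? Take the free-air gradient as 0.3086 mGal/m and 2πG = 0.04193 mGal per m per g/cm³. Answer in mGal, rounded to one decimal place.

367.2

Combined gradient = 0.3086 − 0.04193 × 2.42 = 0.2071294 mGal/m
Combined elevation correction = 0.2071294 × 1772.9 = 367.2 mGal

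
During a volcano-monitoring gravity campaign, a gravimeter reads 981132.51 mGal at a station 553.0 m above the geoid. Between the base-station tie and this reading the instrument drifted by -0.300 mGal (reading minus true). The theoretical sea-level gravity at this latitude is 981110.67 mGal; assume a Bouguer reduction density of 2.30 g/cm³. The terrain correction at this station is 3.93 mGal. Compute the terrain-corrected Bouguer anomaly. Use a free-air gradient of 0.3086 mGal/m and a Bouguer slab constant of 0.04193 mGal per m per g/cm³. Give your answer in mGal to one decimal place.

Drift-corrected reading = 981132.51 − (-0.300) = 981132.810 mGal
Free-air correction = 0.3086 × 553.0 = 170.66 mGal
Free-air anomaly = 981132.810 − 981110.67 + (170.66) = 192.800 mGal
Bouguer slab correction = 0.04193 × 2.30 × 553.0 = 53.33 mGal
Simple Bouguer anomaly = 192.800 − (53.33) = 139.470 mGal
Complete Bouguer anomaly = 139.470 + 3.93 = 143.400 mGal

143.4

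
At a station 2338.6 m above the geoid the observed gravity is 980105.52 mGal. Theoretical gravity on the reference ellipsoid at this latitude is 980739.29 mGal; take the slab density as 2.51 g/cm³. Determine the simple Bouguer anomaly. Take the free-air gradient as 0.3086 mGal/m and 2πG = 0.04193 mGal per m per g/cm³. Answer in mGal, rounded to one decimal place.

-158.2

Free-air correction = 0.3086 × 2338.6 = 721.69 mGal
Free-air anomaly = 980105.52 − 980739.29 + (721.69) = 87.92 mGal
Bouguer slab correction = 0.04193 × 2.51 × 2338.6 = 246.12 mGal
Simple Bouguer anomaly = 87.92 − (246.12) = -158.20 mGal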